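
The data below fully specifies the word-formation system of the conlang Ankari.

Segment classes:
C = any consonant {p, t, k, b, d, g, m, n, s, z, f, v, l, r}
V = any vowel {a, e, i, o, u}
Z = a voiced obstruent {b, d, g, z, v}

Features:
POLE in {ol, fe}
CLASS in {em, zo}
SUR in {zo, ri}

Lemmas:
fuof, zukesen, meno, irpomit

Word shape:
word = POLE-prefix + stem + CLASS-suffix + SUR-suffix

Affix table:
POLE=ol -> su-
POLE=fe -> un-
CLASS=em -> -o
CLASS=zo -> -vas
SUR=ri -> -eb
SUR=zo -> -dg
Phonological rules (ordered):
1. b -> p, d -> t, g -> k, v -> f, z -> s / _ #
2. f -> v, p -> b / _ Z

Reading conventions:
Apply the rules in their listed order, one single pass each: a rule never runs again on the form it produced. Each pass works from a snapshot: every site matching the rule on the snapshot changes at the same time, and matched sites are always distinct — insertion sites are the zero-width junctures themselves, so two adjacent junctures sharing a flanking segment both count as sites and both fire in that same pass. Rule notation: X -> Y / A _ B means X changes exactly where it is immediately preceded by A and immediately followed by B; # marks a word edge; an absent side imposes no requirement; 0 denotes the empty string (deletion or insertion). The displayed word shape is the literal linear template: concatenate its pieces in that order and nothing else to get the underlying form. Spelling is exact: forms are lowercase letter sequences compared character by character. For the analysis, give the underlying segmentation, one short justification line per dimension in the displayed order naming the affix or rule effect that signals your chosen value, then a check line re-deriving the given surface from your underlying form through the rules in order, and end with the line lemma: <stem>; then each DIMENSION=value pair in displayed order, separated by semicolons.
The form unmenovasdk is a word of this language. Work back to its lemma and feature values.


underlying: un-meno-vas-dg
POLE=fe - signalled by the affix un-
CLASS=zo - signalled by the affix -vas
SUR=zo - signalled by the affix -dg
check: unmenovasdg -> unmenovasdk -> unmenovasdk
lemma: meno; POLE=fe; CLASS=zo; SUR=zo


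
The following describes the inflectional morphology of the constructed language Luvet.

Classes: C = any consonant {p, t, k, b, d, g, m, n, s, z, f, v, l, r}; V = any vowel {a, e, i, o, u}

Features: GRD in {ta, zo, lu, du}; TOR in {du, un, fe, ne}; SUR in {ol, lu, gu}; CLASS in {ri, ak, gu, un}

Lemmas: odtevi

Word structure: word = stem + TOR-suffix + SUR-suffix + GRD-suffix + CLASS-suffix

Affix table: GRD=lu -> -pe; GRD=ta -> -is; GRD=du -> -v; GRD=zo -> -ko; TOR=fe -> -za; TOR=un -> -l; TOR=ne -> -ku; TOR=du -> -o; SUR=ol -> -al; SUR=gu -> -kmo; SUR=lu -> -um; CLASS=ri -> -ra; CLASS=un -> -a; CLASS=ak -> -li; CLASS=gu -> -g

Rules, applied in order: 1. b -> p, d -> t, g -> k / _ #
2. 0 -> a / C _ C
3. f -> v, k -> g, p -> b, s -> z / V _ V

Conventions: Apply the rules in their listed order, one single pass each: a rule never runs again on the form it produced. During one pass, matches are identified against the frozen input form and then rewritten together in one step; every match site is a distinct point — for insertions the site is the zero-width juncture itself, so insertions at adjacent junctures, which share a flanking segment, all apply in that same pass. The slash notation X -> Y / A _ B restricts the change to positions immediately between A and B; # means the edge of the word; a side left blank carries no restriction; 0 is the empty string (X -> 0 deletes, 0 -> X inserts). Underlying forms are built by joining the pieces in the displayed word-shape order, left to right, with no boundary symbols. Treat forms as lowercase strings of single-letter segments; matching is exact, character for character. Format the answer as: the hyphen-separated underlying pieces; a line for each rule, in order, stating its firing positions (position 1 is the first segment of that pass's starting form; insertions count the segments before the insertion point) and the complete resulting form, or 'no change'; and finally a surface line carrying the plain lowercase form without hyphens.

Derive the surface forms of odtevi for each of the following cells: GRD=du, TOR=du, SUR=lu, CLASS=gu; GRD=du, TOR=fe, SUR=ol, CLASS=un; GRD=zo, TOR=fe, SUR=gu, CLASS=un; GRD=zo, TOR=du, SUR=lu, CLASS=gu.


cell GRD=du, TOR=du, SUR=lu, CLASS=gu:
underlying: odtevi-o-um-v-g
1. b -> p, d -> t, g -> k / _ #: fires at position(s) 11: odtevioumvk
2. 0 -> a / C _ C: inserts after position(s) 2, 9, 10: odatevioumavak
3. f -> v, k -> g, p -> b, s -> z / V _ V: no change
surface: odatevioumavak

cell GRD=du, TOR=fe, SUR=ol, CLASS=un:
underlying: odtevi-za-al-v-a
1. b -> p, d -> t, g -> k / _ #: no change
2. 0 -> a / C _ C: inserts after position(s) 2, 10: odatevizaalava
3. f -> v, k -> g, p -> b, s -> z / V _ V: no change
surface: odatevizaalava

cell GRD=zo, TOR=fe, SUR=gu, CLASS=un:
underlying: odtevi-za-kmo-ko-a
1. b -> p, d -> t, g -> k / _ #: no change
2. 0 -> a / C _ C: inserts after position(s) 2, 9: odatevizakamokoa
3. f -> v, k -> g, p -> b, s -> z / V _ V: fires at position(s) 10, 14: odatevizagamogoa
surface: odatevizagamogoa

cell GRD=zo, TOR=du, SUR=lu, CLASS=gu:
underlying: odtevi-o-um-ko-g
1. b -> p, d -> t, g -> k / _ #: fires at position(s) 12: odtevioumkok
2. 0 -> a / C _ C: inserts after position(s) 2, 9: odatevioumakok
3. f -> v, k -> g, p -> b, s -> z / V _ V: fires at position(s) 12: odatevioumagok
surface: odatevioumagok


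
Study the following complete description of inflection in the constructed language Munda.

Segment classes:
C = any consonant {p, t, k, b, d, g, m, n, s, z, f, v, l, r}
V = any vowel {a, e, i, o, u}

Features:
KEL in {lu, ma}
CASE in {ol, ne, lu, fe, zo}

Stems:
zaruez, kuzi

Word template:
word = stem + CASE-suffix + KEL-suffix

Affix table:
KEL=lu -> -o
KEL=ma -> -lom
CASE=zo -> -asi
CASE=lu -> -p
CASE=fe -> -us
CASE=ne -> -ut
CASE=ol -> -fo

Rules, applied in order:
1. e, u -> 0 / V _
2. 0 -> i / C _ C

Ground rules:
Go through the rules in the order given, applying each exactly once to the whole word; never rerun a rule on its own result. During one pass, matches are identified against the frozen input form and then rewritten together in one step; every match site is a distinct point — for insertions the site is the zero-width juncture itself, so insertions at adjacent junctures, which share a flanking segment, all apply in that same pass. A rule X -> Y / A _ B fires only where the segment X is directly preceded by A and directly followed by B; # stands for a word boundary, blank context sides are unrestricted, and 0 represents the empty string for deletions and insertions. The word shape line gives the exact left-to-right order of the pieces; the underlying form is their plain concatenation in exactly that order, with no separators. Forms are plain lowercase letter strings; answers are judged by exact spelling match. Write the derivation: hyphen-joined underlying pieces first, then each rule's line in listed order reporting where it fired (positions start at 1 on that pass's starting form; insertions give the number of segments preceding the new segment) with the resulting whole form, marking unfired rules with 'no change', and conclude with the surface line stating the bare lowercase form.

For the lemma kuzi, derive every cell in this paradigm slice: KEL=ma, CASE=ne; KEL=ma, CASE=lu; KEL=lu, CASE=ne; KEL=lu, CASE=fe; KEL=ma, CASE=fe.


cell KEL=ma, CASE=ne:
underlying: kuzi-ut-lom
1. e, u -> 0 / V _: fires at position(s) 5: kuzitlom
2. 0 -> i / C _ C: inserts after position(s) 5: kuzitilom
surface: kuzitilom

cell KEL=ma, CASE=lu:
underlying: kuzi-p-lom
1. e, u -> 0 / V _: no change
2. 0 -> i / C _ C: inserts after position(s) 5: kuzipilom
surface: kuzipilom

cell KEL=lu, CASE=ne:
underlying: kuzi-ut-o
1. e, u -> 0 / V _: fires at position(s) 5: kuzito
2. 0 -> i / C _ C: no change
surface: kuzito

cell KEL=lu, CASE=fe:
underlying: kuzi-us-o
1. e, u -> 0 / V _: fires at position(s) 5: kuziso
2. 0 -> i / C _ C: no change
surface: kuziso

cell KEL=ma, CASE=fe:
underlying: kuzi-us-lom
1. e, u -> 0 / V _: fires at position(s) 5: kuzislom
2. 0 -> i / C _ C: inserts after position(s) 5: kuzisilom
surface: kuzisilom


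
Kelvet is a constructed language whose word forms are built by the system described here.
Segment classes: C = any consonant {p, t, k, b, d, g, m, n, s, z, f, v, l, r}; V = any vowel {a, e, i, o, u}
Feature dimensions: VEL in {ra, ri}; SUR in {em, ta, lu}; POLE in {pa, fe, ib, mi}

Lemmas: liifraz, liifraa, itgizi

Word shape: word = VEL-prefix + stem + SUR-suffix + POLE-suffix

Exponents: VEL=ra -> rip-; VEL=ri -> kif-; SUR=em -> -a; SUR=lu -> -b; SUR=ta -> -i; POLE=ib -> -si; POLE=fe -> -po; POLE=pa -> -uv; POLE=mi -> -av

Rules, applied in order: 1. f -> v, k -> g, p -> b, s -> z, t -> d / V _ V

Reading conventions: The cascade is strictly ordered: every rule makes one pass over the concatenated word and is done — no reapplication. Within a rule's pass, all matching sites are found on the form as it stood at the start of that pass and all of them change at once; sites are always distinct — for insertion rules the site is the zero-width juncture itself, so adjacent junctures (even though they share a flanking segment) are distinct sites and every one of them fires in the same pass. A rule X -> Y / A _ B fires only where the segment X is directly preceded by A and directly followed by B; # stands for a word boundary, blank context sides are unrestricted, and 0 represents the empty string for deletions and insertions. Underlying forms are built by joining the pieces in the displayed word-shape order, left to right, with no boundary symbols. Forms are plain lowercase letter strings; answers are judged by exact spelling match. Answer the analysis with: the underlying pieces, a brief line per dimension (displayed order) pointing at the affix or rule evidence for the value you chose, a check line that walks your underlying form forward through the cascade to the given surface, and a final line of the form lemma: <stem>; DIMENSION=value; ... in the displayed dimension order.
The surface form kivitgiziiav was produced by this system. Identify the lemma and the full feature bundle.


underlying: kif-itgizi-i-av
VEL=ri - signalled by the affix kif-
SUR=ta - signalled by the affix -i
POLE=mi - signalled by the affix -av
check: kifitgiziiav -> kivitgiziiav
lemma: itgizi; VEL=ri; SUR=ta; POLE=mi


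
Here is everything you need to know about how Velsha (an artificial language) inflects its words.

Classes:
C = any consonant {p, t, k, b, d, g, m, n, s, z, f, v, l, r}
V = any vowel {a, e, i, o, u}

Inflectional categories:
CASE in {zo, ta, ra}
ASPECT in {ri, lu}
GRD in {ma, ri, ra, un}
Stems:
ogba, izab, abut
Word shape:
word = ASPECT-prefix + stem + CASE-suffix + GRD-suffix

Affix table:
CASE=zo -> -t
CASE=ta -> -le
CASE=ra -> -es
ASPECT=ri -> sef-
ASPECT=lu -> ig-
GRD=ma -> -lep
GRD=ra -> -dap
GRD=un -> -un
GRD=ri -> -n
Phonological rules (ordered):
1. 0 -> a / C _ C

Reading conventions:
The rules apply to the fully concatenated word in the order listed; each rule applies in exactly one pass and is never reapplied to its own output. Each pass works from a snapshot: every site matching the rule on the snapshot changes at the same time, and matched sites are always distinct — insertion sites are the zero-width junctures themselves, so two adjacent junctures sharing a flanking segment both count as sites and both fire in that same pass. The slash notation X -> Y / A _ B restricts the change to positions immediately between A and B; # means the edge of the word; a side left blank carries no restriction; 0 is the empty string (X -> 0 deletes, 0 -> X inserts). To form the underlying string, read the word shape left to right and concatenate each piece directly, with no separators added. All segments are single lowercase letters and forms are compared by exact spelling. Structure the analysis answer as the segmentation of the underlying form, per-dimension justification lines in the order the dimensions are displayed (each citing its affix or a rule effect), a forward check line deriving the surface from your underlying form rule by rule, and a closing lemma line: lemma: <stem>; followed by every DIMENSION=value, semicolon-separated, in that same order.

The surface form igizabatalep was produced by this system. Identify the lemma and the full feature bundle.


underlying: ig-izab-t-lep
CASE=zo - signalled by the affix -t
ASPECT=lu - signalled by the affix ig-
GRD=ma - signalled by the affix -lep
check: igizabtlep -> igizabatalep
lemma: izab; CASE=zo; ASPECT=lu; GRD=ma


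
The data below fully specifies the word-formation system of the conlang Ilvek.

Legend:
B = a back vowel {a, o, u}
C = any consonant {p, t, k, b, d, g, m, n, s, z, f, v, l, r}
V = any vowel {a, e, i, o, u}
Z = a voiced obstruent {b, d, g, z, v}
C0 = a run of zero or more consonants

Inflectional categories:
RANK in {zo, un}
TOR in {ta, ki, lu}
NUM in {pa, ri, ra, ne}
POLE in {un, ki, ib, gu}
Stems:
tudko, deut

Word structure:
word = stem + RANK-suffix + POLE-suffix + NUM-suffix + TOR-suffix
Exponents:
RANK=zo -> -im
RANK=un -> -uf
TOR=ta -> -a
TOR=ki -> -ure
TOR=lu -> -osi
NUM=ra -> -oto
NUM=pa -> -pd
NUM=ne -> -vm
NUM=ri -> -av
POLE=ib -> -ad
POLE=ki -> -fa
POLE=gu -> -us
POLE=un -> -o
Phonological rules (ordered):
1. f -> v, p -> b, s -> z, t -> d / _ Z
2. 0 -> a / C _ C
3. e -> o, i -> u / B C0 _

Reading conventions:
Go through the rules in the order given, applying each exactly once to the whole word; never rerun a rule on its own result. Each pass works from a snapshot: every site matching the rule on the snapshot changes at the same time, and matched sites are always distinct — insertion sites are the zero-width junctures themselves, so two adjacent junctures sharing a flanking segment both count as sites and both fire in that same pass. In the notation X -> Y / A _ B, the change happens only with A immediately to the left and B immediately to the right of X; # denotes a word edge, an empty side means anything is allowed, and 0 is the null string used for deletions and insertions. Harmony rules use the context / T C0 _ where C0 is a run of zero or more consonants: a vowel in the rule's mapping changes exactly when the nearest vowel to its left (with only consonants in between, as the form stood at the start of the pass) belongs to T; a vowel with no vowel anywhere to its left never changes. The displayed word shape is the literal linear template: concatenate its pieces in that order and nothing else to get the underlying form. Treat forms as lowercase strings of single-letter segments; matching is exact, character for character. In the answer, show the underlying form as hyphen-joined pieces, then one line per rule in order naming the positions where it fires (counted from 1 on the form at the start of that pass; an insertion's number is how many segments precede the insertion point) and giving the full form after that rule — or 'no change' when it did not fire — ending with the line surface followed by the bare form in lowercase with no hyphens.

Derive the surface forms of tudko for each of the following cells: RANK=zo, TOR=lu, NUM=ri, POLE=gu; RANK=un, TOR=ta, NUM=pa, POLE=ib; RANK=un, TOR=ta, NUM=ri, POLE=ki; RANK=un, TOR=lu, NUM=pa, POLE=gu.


cell RANK=zo, TOR=lu, NUM=ri, POLE=gu:
underlying: tudko-im-us-av-osi
1. f -> v, p -> b, s -> z, t -> d / _ Z: no change
2. 0 -> a / C _ C: inserts after position(s) 3: tudakoimusavosi
3. e -> o, i -> u / B C0 _: fires at position(s) 7, 15: tudakoumusavosu
surface: tudakoumusavosu

cell RANK=un, TOR=ta, NUM=pa, POLE=ib:
underlying: tudko-uf-ad-pd-a
1. f -> v, p -> b, s -> z, t -> d / _ Z: fires at position(s) 10: tudkoufadbda
2. 0 -> a / C _ C: inserts after position(s) 3, 9, 10: tudakoufadabada
3. e -> o, i -> u / B C0 _: no change
surface: tudakoufadabada

cell RANK=un, TOR=ta, NUM=ri, POLE=ki:
underlying: tudko-uf-fa-av-a
1. f -> v, p -> b, s -> z, t -> d / _ Z: no change
2. 0 -> a / C _ C: inserts after position(s) 3, 7: tudakoufafaava
3. e -> o, i -> u / B C0 _: no change
surface: tudakoufafaava

cell RANK=un, TOR=lu, NUM=pa, POLE=gu:
underlying: tudko-uf-us-pd-osi
1. f -> v, p -> b, s -> z, t -> d / _ Z: fires at position(s) 10: tudkoufusbdosi
2. 0 -> a / C _ C: inserts after position(s) 3, 9, 10: tudakoufusabadosi
3. e -> o, i -> u / B C0 _: fires at position(s) 17: tudakoufusabadosu
surface: tudakoufusabadosu


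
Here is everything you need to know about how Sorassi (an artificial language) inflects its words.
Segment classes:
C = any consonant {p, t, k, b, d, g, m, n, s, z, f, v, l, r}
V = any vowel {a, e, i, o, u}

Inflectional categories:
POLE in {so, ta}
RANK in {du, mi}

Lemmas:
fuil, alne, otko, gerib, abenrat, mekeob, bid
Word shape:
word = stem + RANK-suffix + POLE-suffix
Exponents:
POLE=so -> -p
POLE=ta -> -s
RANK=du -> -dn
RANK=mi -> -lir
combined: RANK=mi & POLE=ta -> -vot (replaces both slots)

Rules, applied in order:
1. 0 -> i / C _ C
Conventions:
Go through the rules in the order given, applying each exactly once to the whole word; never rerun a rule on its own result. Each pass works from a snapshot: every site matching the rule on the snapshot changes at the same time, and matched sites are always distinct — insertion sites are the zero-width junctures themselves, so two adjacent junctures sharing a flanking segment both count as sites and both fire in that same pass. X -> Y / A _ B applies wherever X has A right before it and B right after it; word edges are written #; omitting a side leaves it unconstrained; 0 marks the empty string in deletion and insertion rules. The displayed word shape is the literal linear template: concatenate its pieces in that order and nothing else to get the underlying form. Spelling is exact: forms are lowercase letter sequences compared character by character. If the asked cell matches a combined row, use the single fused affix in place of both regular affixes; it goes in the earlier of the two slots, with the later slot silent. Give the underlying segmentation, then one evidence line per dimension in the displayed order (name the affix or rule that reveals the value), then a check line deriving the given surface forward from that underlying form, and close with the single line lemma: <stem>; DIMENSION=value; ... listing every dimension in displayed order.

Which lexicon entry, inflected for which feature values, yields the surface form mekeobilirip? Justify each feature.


underlying: mekeob-lir-p
POLE=so - signalled by the affix -p
RANK=mi - signalled by the affix -lir
check: mekeoblirp -> mekeobilirip
lemma: mekeob; POLE=so; RANK=mi


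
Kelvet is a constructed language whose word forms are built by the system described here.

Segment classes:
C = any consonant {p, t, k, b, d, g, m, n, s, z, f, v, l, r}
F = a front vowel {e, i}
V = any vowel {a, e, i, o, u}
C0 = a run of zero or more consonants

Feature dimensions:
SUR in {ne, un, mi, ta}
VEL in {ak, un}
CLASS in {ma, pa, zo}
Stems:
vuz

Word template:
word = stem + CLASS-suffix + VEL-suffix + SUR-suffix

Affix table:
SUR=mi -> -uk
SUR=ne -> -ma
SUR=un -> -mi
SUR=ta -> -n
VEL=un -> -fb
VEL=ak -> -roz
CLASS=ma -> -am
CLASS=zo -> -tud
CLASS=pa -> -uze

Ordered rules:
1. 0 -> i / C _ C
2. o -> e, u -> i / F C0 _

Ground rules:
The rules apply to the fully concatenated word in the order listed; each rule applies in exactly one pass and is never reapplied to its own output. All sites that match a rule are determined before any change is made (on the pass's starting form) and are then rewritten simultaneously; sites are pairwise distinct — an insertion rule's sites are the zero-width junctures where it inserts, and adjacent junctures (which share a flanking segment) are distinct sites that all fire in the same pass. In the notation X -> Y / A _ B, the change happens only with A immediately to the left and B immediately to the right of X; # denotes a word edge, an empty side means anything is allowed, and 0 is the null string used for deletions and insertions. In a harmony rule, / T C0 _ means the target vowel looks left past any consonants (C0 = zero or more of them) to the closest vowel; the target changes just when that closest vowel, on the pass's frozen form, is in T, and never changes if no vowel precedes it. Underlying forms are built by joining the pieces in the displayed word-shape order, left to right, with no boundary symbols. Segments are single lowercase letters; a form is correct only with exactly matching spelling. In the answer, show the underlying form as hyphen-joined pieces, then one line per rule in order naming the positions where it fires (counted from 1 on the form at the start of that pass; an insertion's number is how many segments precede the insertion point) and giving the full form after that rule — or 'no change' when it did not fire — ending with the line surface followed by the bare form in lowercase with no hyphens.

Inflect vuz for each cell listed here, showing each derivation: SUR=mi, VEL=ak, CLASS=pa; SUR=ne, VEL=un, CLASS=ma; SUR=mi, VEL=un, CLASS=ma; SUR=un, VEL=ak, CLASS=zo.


cell SUR=mi, VEL=ak, CLASS=pa:
underlying: vuz-uze-roz-uk
1. 0 -> i / C _ C: no change
2. o -> e, u -> i / F C0 _: fires at position(s) 8: vuzuzerezuk
surface: vuzuzerezuk

cell SUR=ne, VEL=un, CLASS=ma:
underlying: vuz-am-fb-ma
1. 0 -> i / C _ C: inserts after position(s) 5, 6, 7: vuzamifibima
2. o -> e, u -> i / F C0 _: no change
surface: vuzamifibima

cell SUR=mi, VEL=un, CLASS=ma:
underlying: vuz-am-fb-uk
1. 0 -> i / C _ C: inserts after position(s) 5, 6: vuzamifibuk
2. o -> e, u -> i / F C0 _: fires at position(s) 10: vuzamifibik
surface: vuzamifibik

cell SUR=un, VEL=ak, CLASS=zo:
underlying: vuz-tud-roz-mi
1. 0 -> i / C _ C: inserts after position(s) 3, 6, 9: vuzitudirozimi
2. o -> e, u -> i / F C0 _: fires at position(s) 6, 10: vuzitidirezimi
surface: vuzitidirezimi


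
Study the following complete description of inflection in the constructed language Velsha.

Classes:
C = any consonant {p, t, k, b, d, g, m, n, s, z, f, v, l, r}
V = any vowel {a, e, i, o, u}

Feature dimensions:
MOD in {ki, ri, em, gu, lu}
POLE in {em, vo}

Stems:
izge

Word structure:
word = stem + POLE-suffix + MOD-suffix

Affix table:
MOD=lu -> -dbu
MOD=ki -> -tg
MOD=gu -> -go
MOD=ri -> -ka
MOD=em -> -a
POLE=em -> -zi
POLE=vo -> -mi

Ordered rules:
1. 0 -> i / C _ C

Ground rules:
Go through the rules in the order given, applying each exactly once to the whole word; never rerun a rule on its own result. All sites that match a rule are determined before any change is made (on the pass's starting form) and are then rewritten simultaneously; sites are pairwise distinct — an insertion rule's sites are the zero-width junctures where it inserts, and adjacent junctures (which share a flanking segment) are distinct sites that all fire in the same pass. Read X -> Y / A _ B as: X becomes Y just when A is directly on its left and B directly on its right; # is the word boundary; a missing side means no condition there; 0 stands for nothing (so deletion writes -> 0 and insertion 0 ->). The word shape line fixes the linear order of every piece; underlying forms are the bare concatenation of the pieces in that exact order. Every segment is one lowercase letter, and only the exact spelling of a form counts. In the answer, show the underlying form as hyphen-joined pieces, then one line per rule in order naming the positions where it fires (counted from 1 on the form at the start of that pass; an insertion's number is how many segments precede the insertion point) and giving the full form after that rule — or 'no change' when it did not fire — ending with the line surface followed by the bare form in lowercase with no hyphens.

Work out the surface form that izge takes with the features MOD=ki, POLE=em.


underlying: izge-zi-tg
1. 0 -> i / C _ C: inserts after position(s) 2, 7: izigezitig
surface: izigezitig


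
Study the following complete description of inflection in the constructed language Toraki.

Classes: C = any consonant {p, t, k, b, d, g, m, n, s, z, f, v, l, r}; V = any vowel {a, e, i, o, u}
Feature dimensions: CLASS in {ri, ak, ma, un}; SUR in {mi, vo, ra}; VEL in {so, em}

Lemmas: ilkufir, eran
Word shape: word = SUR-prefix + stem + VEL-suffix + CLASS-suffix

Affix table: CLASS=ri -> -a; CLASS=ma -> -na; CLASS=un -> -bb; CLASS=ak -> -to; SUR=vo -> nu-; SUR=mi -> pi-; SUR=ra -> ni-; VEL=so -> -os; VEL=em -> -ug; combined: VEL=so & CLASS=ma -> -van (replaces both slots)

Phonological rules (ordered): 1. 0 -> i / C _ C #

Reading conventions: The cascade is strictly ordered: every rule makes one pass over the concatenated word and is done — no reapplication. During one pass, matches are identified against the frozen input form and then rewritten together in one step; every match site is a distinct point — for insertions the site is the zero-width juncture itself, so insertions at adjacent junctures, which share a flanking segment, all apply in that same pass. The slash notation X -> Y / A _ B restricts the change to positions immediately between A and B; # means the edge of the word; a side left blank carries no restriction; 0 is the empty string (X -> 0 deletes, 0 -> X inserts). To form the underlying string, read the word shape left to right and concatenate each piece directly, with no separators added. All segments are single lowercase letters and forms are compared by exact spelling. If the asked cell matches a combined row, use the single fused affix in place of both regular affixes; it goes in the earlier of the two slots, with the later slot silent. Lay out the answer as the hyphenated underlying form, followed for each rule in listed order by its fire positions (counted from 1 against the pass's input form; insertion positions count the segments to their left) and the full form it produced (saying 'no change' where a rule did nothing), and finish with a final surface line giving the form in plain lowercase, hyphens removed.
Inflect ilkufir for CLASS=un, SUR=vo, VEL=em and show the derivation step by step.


underlying: nu-ilkufir-ug-bb
1. 0 -> i / C _ C #: inserts after position(s) 12: nuilkufirugbib
surface: nuilkufirugbib


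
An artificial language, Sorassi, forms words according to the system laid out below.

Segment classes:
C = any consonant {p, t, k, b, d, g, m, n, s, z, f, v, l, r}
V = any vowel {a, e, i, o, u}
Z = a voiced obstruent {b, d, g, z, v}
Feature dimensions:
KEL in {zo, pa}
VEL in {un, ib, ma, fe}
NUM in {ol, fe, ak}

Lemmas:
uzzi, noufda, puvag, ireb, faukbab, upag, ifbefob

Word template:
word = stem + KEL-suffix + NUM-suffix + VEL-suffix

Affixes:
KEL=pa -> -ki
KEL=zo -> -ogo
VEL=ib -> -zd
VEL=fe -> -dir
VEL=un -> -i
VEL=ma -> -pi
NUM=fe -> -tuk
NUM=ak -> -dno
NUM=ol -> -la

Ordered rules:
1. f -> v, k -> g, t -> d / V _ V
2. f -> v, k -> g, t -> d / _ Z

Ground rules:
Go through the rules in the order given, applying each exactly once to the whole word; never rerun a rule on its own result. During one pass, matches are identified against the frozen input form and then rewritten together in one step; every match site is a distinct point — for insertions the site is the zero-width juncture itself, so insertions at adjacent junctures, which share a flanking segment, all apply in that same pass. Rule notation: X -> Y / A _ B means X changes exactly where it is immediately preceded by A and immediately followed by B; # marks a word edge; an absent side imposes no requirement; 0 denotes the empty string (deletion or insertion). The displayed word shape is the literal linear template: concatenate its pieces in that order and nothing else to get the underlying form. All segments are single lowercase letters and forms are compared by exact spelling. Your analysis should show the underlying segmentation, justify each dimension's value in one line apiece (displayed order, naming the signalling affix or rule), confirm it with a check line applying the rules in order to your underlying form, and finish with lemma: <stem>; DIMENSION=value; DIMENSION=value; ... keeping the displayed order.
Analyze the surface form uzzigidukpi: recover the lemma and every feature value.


underlying: uzzi-ki-tuk-pi
KEL=pa - signalled by the affix -ki
VEL=ma - signalled by the affix -pi
NUM=fe - signalled by the affix -tuk
check: uzzikitukpi -> uzzigidukpi -> uzzigidukpi
lemma: uzzi; KEL=pa; VEL=ma; NUM=fe


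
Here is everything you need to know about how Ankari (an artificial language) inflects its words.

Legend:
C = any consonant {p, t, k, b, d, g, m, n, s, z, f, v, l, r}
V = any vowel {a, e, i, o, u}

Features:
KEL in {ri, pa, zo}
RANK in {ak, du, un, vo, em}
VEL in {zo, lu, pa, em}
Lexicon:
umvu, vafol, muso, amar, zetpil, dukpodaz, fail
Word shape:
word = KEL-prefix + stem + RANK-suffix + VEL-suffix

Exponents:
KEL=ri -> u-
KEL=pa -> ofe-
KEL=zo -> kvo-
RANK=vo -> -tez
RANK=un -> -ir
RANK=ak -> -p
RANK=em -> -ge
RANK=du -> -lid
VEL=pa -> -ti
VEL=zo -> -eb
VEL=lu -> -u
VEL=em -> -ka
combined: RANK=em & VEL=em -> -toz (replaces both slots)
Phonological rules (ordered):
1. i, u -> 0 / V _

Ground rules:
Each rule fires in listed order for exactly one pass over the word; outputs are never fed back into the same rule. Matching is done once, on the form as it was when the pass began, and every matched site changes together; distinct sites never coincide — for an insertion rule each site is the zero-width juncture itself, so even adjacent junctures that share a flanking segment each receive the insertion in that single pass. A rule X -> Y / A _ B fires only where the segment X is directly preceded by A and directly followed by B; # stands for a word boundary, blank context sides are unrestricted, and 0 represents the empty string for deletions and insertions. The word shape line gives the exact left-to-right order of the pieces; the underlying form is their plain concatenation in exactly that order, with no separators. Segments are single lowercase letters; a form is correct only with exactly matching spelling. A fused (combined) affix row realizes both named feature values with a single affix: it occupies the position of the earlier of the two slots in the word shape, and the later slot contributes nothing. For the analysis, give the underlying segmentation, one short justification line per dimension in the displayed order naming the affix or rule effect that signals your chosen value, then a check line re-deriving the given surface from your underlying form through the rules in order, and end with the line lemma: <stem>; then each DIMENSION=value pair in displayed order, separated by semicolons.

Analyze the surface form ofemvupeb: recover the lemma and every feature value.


underlying: ofe-umvu-p-eb
KEL=pa - signalled by the affix ofe-
RANK=ak - signalled by the affix -p
VEL=zo - signalled by the affix -eb
check: ofeumvupeb -> ofemvupeb
lemma: umvu; KEL=pa; RANK=ak; VEL=zo


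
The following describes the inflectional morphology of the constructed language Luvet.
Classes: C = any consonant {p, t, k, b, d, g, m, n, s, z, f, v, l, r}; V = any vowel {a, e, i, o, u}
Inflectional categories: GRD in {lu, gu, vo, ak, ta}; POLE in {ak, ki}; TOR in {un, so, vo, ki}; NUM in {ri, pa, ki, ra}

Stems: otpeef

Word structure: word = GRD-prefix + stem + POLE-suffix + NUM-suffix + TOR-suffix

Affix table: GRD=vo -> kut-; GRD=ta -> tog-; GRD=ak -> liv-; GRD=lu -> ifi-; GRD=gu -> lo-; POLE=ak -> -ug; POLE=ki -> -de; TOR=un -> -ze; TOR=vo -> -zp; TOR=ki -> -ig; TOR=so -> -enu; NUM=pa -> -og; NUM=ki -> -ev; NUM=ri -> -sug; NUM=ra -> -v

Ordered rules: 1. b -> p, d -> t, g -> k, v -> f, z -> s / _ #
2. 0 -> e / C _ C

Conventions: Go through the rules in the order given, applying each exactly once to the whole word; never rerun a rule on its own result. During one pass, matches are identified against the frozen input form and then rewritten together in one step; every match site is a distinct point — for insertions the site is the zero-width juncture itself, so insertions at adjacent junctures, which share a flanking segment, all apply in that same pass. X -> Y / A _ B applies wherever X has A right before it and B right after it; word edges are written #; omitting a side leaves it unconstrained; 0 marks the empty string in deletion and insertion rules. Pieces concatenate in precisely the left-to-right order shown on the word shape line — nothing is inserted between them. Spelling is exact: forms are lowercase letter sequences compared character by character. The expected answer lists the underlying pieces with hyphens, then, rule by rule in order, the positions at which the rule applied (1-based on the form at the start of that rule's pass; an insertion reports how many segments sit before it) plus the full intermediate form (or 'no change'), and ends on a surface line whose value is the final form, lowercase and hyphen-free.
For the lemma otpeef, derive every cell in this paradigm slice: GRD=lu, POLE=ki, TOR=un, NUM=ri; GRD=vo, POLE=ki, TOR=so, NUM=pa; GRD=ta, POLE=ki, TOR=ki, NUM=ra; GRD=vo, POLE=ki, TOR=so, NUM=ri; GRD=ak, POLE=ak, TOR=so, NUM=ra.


cell GRD=lu, POLE=ki, TOR=un, NUM=ri:
underlying: ifi-otpeef-de-sug-ze
1. b -> p, d -> t, g -> k, v -> f, z -> s / _ #: no change
2. 0 -> e / C _ C: inserts after position(s) 5, 9, 14: ifiotepeefedesugeze
surface: ifiotepeefedesugeze

cell GRD=vo, POLE=ki, TOR=so, NUM=pa:
underlying: kut-otpeef-de-og-enu
1. b -> p, d -> t, g -> k, v -> f, z -> s / _ #: no change
2. 0 -> e / C _ C: inserts after position(s) 5, 9: kutotepeefedeogenu
surface: kutotepeefedeogenu

cell GRD=ta, POLE=ki, TOR=ki, NUM=ra:
underlying: tog-otpeef-de-v-ig
1. b -> p, d -> t, g -> k, v -> f, z -> s / _ #: fires at position(s) 14: togotpeefdevik
2. 0 -> e / C _ C: inserts after position(s) 5, 9: togotepeefedevik
surface: togotepeefedevik

cell GRD=vo, POLE=ki, TOR=so, NUM=ri:
underlying: kut-otpeef-de-sug-enu
1. b -> p, d -> t, g -> k, v -> f, z -> s / _ #: no change
2. 0 -> e / C _ C: inserts after position(s) 5, 9: kutotepeefedesugenu
surface: kutotepeefedesugenu

cell GRD=ak, POLE=ak, TOR=so, NUM=ra:
underlying: liv-otpeef-ug-v-enu
1. b -> p, d -> t, g -> k, v -> f, z -> s / _ #: no change
2. 0 -> e / C _ C: inserts after position(s) 5, 11: livotepeefugevenu
surface: livotepeefugevenu


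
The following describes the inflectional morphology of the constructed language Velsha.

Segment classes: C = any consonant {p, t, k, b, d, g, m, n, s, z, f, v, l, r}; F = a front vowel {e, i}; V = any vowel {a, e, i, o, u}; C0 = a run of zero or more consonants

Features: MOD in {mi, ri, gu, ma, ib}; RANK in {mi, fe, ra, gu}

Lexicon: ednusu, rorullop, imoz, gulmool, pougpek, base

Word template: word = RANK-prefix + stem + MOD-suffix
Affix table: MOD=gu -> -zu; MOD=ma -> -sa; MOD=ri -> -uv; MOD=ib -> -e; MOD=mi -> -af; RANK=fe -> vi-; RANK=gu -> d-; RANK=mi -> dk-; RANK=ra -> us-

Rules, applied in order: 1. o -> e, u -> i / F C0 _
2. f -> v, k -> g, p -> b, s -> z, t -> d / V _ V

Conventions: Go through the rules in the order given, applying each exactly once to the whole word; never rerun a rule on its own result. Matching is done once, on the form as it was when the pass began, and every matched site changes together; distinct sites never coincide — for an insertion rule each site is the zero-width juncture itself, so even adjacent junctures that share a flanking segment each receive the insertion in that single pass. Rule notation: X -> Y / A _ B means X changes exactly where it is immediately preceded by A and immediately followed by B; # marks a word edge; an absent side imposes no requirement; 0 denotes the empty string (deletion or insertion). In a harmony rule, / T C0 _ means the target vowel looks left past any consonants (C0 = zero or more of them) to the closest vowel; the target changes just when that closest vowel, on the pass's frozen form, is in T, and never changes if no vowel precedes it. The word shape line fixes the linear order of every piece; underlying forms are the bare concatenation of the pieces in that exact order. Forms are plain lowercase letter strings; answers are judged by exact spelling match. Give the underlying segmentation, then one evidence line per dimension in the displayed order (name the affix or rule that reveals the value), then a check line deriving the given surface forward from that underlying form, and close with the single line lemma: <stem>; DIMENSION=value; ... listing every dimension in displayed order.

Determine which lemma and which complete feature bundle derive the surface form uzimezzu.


underlying: us-imoz-zu
MOD=gu - signalled by the affix -zu
RANK=ra - signalled by the affix us-
check: usimozzu -> usimezzu -> uzimezzu
lemma: imoz; MOD=gu; RANK=ra


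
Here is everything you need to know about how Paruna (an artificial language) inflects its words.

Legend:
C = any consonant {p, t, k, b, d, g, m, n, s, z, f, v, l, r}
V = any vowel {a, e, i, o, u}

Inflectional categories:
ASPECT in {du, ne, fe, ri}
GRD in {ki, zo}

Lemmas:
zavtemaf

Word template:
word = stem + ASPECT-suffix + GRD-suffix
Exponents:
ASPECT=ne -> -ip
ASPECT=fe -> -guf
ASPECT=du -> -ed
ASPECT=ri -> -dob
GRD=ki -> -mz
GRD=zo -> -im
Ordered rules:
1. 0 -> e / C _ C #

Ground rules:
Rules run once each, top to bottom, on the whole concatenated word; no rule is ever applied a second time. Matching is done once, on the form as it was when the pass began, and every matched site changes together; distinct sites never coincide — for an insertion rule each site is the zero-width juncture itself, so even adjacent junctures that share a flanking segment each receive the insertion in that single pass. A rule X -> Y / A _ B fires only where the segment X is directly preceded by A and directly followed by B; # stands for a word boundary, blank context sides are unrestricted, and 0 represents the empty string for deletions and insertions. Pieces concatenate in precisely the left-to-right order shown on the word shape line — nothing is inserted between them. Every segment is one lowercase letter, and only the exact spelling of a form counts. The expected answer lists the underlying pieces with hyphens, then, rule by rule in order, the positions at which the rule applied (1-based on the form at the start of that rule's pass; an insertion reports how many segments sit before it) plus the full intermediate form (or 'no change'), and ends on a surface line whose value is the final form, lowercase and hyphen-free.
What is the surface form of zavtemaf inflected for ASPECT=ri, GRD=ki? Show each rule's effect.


underlying: zavtemaf-dob-mz
1. 0 -> e / C _ C #: inserts after position(s) 12: zavtemafdobmez
surface: zavtemafdobmez


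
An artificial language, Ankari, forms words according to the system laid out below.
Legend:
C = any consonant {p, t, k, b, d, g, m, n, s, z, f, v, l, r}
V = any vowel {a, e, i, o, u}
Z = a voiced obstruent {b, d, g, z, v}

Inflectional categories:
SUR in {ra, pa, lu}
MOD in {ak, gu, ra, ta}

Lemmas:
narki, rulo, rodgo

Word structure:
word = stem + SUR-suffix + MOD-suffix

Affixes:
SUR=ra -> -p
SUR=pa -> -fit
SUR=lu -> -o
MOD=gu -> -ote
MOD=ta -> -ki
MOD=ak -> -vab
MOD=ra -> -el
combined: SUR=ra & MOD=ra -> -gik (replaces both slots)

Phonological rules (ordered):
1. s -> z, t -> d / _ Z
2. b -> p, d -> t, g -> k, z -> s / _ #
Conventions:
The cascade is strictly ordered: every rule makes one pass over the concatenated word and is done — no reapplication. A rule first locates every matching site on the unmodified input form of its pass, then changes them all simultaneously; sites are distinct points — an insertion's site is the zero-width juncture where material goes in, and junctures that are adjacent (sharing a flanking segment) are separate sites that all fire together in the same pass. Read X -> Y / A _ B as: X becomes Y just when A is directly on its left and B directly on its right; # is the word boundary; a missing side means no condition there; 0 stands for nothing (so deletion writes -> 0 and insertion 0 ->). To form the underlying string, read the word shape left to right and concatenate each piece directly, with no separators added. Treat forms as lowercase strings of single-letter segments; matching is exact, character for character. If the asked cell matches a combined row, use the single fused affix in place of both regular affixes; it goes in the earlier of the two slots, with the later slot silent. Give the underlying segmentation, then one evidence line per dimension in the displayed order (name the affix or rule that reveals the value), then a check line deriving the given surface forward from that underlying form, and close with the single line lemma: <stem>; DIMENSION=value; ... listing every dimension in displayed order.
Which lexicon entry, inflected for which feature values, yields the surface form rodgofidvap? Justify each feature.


underlying: rodgo-fit-vab
SUR=pa - signalled by the affix -fit
MOD=ak - signalled by the affix -vab
check: rodgofitvab -> rodgofidvab -> rodgofidvap
lemma: rodgo; SUR=pa; MOD=ak
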